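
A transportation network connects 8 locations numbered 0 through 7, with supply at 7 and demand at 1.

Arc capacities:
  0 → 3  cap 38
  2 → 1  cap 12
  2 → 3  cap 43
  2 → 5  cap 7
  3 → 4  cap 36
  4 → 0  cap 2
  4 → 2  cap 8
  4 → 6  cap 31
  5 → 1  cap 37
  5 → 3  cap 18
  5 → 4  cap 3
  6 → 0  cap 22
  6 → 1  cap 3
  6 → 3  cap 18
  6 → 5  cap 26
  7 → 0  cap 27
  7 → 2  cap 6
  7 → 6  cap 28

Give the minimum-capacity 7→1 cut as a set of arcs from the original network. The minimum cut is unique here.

Min-cut arcs: {(4,2), (6,1), (6,5), (7,2)} (total capacity 43)

augment #1: 7→2→1 push 6
augment #2: 7→6→1 push 3
augment #3: 7→6→5→1 push 25
augment #4: 7→0→3→4→2→1 push 6
augment #5: 7→0→3→4→2→5→1 push 2
augment #6: 7→0→3→4→6→5→1 push 1
max flow = 43; residual-reachable set from 7 gives S-side
cut edges (S→T): {(4,2), (6,1), (6,5), (7,2)} total cap 43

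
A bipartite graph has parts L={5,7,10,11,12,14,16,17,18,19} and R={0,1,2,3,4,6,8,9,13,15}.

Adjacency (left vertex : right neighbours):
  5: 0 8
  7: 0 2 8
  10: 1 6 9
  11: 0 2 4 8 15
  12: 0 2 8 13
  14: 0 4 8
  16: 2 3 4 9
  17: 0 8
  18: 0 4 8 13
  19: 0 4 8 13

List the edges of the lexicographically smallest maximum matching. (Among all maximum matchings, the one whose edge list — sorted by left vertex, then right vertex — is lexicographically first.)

|M| = 8 (so the lex-smallest maximum matching has 8 edges)
process left vertices in ascending order; for each, take the smallest-labelled available neighbour that still permits 8 edges overall, or leave it unmatched if none does
lex-smallest matching: {5-0, 7-2, 10-1, 11-15, 12-8, 14-4, 16-3, 18-13}

Lex-smallest maximum matching: {(5,0), (7,2), (10,1), (11,15), (12,8), (14,4), (16,3), (18,13)}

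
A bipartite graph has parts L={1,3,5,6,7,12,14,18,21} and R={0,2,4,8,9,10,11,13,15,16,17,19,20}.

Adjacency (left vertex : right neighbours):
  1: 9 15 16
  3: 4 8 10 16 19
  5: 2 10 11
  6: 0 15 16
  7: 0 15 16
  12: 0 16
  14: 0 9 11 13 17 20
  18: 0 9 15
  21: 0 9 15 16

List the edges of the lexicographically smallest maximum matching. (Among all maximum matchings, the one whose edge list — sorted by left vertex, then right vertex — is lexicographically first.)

|M| = 7 (so the lex-smallest maximum matching has 7 edges)
process left vertices in ascending order; for each, take the smallest-labelled available neighbour that still permits 7 edges overall, or leave it unmatched if none does
lex-smallest matching: {1-9, 3-4, 5-2, 6-0, 7-15, 12-16, 14-11}

Lex-smallest maximum matching: {(1,9), (3,4), (5,2), (6,0), (7,15), (12,16), (14,11)}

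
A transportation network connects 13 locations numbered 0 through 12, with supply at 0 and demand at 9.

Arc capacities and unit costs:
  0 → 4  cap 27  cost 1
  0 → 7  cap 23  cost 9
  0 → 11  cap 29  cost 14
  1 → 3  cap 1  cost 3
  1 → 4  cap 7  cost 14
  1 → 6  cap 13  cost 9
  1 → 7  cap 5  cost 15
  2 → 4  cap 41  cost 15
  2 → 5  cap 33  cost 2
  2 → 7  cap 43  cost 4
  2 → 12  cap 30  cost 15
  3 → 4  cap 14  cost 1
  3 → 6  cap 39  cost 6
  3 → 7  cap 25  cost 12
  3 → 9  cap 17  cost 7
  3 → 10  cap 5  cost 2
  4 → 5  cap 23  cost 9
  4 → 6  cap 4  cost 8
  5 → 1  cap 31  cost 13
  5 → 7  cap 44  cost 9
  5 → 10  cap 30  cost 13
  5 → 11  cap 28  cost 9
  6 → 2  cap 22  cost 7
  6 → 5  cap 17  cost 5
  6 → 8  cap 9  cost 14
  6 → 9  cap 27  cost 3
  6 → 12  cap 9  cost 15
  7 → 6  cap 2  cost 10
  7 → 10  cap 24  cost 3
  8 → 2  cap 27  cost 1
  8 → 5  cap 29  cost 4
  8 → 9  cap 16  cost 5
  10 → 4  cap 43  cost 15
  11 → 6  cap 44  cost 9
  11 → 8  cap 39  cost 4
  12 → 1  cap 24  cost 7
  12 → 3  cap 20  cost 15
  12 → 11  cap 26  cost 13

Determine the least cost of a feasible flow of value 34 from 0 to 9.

Minimum cost for 34 units: 772

shortest-cost path #1: 0→4→6→9 push 4 @ unit cost 12 (adds 48)
shortest-cost path #2: 0→7→6→9 push 2 @ unit cost 22 (adds 44)
shortest-cost path #3: 0→11→8→9 push 16 @ unit cost 23 (adds 368)
shortest-cost path #4: 0→11→6→9 push 12 @ unit cost 26 (adds 312)
total cost = 772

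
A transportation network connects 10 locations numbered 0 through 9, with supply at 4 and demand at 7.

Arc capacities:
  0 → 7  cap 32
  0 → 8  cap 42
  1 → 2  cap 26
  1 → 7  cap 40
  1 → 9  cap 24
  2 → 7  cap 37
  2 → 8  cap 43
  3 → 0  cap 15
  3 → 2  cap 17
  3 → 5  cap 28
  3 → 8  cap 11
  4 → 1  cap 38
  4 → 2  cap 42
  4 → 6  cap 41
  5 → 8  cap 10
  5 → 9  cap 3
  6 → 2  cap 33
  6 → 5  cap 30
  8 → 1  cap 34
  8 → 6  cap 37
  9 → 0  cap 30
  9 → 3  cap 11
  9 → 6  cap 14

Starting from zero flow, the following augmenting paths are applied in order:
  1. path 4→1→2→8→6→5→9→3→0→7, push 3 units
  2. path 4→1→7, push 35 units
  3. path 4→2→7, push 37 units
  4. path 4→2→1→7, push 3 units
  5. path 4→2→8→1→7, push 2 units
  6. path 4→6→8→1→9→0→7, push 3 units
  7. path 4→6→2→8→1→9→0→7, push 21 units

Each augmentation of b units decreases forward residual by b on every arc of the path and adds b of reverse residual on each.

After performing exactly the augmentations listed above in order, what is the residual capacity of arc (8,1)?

after path 1 (4→1→2→8→6→5→9→3→0→7, push 3): res(8,1)=34
after path 2 (4→1→7, push 35): res(8,1)=34
after path 3 (4→2→7, push 37): res(8,1)=34
after path 4 (4→2→1→7, push 3): res(8,1)=34
after path 5 (4→2→8→1→7, push 2): res(8,1)=32
after path 6 (4→6→8→1→9→0→7, push 3): res(8,1)=29
after path 7 (4→6→2→8→1→9→0→7, push 21): res(8,1)=8

Residual capacity of (8,1): 8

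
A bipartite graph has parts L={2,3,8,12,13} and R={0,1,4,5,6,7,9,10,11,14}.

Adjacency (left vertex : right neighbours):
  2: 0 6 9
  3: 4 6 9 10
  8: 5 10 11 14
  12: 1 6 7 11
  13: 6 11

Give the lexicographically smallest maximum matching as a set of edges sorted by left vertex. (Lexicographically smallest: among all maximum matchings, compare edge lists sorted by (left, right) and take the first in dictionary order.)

Lex-smallest maximum matching: {(2,0), (3,4), (8,5), (12,1), (13,6)}

|M| = 5 (so the lex-smallest maximum matching has 5 edges)
process left vertices in ascending order; for each, take the smallest-labelled available neighbour that still permits 5 edges overall, or leave it unmatched if none does
lex-smallest matching: {2-0, 3-4, 8-5, 12-1, 13-6}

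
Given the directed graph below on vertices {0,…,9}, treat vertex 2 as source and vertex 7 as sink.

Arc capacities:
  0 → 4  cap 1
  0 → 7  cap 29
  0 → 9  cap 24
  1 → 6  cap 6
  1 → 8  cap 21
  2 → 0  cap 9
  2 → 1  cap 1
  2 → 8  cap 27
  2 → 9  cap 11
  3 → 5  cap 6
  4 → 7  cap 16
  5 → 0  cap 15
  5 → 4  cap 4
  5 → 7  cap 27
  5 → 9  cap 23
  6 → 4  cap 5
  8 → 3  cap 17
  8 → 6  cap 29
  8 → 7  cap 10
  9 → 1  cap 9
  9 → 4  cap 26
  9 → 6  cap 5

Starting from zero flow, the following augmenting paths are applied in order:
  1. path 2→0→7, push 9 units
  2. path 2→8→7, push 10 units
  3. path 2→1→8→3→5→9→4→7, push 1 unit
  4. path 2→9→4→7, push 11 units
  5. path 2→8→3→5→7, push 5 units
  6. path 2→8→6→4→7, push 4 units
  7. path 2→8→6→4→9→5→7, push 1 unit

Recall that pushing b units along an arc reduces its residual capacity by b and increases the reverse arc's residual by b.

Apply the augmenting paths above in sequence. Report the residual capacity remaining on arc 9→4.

after path 1 (2→0→7, push 9): res(9,4)=26
after path 2 (2→8→7, push 10): res(9,4)=26
after path 3 (2→1→8→3→5→9→4→7, push 1): res(9,4)=25
after path 4 (2→9→4→7, push 11): res(9,4)=14
after path 5 (2→8→3→5→7, push 5): res(9,4)=14
after path 6 (2→8→6→4→7, push 4): res(9,4)=14
after path 7 (2→8→6→4→9→5→7, push 1): res(9,4)=15

Residual capacity of (9,4): 15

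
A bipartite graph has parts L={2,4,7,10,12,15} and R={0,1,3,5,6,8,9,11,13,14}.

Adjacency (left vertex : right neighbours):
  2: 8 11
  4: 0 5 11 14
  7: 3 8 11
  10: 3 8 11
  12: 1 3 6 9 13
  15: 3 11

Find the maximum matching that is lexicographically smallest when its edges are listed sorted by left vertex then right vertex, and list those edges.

Lex-smallest maximum matching: {(2,8), (4,0), (7,3), (10,11), (12,1)}

|M| = 5 (so the lex-smallest maximum matching has 5 edges)
process left vertices in ascending order; for each, take the smallest-labelled available neighbour that still permits 5 edges overall, or leave it unmatched if none does
lex-smallest matching: {2-8, 4-0, 7-3, 10-11, 12-1}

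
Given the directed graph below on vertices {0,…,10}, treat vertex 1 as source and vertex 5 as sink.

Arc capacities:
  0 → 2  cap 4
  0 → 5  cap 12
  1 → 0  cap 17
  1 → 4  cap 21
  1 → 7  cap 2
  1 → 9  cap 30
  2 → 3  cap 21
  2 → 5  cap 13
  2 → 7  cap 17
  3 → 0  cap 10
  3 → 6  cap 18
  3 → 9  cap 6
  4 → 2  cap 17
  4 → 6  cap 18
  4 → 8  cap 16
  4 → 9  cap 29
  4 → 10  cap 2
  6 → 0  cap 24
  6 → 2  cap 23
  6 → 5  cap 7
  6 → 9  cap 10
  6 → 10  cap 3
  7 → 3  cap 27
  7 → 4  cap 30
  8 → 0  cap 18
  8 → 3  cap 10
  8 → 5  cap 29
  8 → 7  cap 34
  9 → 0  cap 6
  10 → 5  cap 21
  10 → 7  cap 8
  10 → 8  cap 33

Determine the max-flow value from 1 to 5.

Maximum flow value: 39

augment #1: 1→0→5 bottleneck 12, total now 12
augment #2: 1→0→2→5 bottleneck 4, total now 16
augment #3: 1→4→2→5 bottleneck 9, total now 25
augment #4: 1→4→6→5 bottleneck 7, total now 32
augment #5: 1→4→8→5 bottleneck 5, total now 37
augment #6: 1→7→4→8→5 bottleneck 2, total now 39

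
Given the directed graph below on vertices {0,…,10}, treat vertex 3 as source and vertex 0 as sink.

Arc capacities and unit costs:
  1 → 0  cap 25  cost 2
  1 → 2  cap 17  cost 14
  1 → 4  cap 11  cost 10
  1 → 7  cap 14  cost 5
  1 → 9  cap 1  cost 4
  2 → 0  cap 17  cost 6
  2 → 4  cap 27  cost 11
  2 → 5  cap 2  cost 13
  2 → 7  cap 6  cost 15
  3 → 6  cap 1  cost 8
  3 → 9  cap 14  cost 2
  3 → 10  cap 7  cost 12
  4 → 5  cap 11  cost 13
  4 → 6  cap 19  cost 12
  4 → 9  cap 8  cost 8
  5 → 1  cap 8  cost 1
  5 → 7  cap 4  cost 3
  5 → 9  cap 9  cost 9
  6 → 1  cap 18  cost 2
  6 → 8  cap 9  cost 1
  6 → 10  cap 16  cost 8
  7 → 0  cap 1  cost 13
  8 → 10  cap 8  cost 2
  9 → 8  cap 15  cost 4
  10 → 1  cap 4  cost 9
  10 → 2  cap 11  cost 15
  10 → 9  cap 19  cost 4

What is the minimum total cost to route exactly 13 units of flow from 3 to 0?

shortest-cost path #1: 3→6→1→0 push 1 @ unit cost 12 (adds 12)
shortest-cost path #2: 3→9→8→10→1→0 push 4 @ unit cost 19 (adds 76)
shortest-cost path #3: 3→9→8→10→2→0 push 4 @ unit cost 29 (adds 116)
shortest-cost path #4: 3→10→2→0 push 4 @ unit cost 33 (adds 132)
total cost = 336

Minimum cost for 13 units: 336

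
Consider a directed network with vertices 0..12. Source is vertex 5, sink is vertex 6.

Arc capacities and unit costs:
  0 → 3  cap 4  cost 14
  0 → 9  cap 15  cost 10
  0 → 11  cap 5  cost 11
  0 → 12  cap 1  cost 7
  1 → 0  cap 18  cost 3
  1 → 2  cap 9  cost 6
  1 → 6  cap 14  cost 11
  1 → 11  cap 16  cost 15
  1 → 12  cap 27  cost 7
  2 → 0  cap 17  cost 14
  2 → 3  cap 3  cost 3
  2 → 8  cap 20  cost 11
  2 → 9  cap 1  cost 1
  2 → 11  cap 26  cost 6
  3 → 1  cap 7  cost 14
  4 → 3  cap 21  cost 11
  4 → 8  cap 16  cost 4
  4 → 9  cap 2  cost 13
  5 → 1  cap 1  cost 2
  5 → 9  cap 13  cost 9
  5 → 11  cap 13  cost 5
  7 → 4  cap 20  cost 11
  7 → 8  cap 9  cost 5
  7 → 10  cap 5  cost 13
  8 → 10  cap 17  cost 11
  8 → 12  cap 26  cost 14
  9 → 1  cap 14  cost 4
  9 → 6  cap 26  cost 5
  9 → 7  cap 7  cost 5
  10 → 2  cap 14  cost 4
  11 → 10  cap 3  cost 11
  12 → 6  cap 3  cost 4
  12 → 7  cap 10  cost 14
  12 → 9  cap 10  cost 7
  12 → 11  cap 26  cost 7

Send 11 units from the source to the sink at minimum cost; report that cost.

Minimum cost for 11 units: 153

shortest-cost path #1: 5→1→6 push 1 @ unit cost 13 (adds 13)
shortest-cost path #2: 5→9→6 push 10 @ unit cost 14 (adds 140)
total cost = 153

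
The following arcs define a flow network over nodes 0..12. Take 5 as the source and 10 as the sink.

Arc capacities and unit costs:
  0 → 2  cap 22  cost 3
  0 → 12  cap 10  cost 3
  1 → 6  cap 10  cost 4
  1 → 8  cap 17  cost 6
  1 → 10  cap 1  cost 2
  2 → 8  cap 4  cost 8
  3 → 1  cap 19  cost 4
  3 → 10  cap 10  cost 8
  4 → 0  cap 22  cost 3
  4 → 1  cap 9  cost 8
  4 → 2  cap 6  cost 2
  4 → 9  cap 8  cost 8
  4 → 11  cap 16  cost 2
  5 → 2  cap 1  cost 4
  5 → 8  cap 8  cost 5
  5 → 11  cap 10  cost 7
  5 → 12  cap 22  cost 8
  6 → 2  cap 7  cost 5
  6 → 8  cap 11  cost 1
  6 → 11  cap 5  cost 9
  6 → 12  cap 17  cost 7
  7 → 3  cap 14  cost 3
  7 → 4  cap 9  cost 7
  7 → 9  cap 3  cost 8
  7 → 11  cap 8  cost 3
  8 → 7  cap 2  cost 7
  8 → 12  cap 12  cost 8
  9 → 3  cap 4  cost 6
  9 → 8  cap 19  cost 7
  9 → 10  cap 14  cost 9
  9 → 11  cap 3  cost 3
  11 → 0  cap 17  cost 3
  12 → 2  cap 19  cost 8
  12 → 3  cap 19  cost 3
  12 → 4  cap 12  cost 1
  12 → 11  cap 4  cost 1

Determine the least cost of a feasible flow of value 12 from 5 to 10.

Minimum cost for 12 units: 233

shortest-cost path #1: 5→12→3→1→10 push 1 @ unit cost 17 (adds 17)
shortest-cost path #2: 5→12→3→10 push 10 @ unit cost 19 (adds 190)
shortest-cost path #3: 5→12→4→9→10 push 1 @ unit cost 26 (adds 26)
total cost = 233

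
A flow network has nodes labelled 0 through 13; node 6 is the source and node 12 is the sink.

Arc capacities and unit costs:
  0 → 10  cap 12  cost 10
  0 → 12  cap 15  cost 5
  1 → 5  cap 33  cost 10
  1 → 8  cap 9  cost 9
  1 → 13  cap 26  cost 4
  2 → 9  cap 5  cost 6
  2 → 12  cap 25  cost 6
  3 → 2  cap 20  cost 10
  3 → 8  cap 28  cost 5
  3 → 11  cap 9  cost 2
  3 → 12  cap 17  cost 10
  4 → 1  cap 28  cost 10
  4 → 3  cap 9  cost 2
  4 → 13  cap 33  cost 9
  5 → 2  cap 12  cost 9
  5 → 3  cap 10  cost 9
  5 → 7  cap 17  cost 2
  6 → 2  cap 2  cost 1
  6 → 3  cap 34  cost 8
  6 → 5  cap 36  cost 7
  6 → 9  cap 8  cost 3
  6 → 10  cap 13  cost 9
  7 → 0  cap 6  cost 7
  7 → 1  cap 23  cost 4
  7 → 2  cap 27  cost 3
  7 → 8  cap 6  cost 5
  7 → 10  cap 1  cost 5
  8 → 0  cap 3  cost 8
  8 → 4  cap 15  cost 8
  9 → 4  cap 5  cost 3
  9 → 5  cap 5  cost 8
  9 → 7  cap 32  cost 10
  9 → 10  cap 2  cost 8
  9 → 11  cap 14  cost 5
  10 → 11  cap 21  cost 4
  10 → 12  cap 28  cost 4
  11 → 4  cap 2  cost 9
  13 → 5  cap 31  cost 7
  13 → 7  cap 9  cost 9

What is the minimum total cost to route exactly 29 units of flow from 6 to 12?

shortest-cost path #1: 6→2→12 push 2 @ unit cost 7 (adds 14)
shortest-cost path #2: 6→10→12 push 13 @ unit cost 13 (adds 169)
shortest-cost path #3: 6→9→10→12 push 2 @ unit cost 15 (adds 30)
shortest-cost path #4: 6→3→12 push 12 @ unit cost 18 (adds 216)
total cost = 429

Minimum cost for 29 units: 429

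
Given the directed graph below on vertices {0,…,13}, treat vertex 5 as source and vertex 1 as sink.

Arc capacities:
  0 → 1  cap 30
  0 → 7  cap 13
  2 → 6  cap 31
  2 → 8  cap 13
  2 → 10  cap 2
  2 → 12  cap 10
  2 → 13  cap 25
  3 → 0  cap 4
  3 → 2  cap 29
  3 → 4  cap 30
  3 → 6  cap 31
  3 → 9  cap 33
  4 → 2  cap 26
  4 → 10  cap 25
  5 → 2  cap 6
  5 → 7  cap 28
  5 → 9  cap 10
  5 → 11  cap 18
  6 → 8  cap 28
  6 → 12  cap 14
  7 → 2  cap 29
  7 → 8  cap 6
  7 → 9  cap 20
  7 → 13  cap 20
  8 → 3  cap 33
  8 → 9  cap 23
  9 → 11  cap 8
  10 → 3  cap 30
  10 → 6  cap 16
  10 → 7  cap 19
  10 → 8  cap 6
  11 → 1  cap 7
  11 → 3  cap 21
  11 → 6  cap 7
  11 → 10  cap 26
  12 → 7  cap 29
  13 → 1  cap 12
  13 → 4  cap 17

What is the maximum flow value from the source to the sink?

Maximum flow value: 23

augment #1: 5→11→1 bottleneck 7, total now 7
augment #2: 5→2→13→1 bottleneck 6, total now 13
augment #3: 5→7→13→1 bottleneck 6, total now 19
augment #4: 5→11→3→0→1 bottleneck 4, total now 23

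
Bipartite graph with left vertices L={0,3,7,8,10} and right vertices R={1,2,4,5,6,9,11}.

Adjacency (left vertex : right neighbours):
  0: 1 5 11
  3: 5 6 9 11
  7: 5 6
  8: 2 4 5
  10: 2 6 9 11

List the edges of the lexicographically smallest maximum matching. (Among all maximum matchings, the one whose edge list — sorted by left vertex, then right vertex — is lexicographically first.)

|M| = 5 (so the lex-smallest maximum matching has 5 edges)
process left vertices in ascending order; for each, take the smallest-labelled available neighbour that still permits 5 edges overall, or leave it unmatched if none does
lex-smallest matching: {0-1, 3-5, 7-6, 8-2, 10-9}

Lex-smallest maximum matching: {(0,1), (3,5), (7,6), (8,2), (10,9)}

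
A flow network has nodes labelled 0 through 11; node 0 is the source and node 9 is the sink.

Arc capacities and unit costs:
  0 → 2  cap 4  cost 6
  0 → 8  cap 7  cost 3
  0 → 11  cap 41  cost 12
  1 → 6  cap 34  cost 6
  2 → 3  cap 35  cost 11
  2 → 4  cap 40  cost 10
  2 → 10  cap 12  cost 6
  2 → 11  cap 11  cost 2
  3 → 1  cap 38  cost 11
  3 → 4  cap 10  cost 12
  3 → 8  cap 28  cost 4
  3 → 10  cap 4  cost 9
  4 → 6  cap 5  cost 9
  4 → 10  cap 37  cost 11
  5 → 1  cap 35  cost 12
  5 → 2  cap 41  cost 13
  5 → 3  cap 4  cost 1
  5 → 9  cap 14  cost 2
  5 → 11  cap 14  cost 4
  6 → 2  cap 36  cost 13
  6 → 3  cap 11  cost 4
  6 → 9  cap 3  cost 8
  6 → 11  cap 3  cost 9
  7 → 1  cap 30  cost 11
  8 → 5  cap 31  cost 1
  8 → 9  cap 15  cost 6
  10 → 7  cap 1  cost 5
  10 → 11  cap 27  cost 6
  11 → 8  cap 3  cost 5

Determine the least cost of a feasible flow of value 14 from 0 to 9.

shortest-cost path #1: 0→8→5→9 push 7 @ unit cost 6 (adds 42)
shortest-cost path #2: 0→2→11→8→5→9 push 3 @ unit cost 16 (adds 48)
shortest-cost path #3: 0→2→3→8→5→9 push 1 @ unit cost 24 (adds 24)
shortest-cost path #4: 0→11→2→3→8→5→9 push 3 @ unit cost 28 (adds 84)
total cost = 198

Minimum cost for 14 units: 198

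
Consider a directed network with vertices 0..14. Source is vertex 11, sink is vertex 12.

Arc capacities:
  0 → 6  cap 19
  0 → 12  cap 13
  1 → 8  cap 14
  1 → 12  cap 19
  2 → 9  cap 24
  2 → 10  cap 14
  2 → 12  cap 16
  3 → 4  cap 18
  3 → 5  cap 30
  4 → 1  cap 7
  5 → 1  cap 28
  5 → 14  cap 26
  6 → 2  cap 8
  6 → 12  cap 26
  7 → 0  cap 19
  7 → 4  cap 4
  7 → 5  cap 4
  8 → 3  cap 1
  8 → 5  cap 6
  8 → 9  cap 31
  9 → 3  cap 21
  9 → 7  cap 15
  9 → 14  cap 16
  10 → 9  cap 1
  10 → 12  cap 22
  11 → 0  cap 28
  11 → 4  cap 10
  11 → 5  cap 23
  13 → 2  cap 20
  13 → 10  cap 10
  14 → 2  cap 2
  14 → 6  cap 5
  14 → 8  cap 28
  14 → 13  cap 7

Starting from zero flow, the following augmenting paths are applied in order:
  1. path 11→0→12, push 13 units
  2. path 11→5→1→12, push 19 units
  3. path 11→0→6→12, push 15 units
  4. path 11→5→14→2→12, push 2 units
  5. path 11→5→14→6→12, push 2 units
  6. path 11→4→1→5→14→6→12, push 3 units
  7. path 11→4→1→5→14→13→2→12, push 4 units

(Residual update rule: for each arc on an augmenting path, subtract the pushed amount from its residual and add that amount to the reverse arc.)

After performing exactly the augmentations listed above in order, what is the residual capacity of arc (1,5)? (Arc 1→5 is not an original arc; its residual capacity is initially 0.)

after path 1 (11→0→12, push 13): res(1,5)=0
after path 2 (11→5→1→12, push 19): res(1,5)=19
after path 3 (11→0→6→12, push 15): res(1,5)=19
after path 4 (11→5→14→2→12, push 2): res(1,5)=19
after path 5 (11→5→14→6→12, push 2): res(1,5)=19
after path 6 (11→4→1→5→14→6→12, push 3): res(1,5)=16
after path 7 (11→4→1→5→14→13→2→12, push 4): res(1,5)=12

Residual capacity of (1,5): 12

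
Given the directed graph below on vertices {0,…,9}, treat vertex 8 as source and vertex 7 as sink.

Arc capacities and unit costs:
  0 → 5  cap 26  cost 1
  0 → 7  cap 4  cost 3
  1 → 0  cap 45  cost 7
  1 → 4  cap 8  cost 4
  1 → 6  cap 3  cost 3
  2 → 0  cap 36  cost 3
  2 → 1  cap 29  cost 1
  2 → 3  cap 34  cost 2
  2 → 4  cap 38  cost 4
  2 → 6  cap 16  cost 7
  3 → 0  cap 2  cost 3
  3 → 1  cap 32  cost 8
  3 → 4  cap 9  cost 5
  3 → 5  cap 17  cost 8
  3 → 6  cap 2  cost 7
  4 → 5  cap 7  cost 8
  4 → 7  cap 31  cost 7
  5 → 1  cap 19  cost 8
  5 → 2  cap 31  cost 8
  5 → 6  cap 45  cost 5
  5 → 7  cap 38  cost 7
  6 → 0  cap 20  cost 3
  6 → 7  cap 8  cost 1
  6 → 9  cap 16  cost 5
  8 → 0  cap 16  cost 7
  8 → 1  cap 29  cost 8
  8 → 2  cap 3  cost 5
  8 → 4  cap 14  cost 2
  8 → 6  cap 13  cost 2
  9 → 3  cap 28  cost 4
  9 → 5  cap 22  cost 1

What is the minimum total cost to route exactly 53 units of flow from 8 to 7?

shortest-cost path #1: 8→6→7 push 8 @ unit cost 3 (adds 24)
shortest-cost path #2: 8→6→0→7 push 4 @ unit cost 8 (adds 32)
shortest-cost path #3: 8→4→7 push 14 @ unit cost 9 (adds 126)
shortest-cost path #4: 8→6→0→5→7 push 1 @ unit cost 13 (adds 13)
shortest-cost path #5: 8→0→5→7 push 16 @ unit cost 15 (adds 240)
shortest-cost path #6: 8→2→4→7 push 3 @ unit cost 16 (adds 48)
shortest-cost path #7: 8→1→4→7 push 7 @ unit cost 19 (adds 133)
total cost = 616

Minimum cost for 53 units: 616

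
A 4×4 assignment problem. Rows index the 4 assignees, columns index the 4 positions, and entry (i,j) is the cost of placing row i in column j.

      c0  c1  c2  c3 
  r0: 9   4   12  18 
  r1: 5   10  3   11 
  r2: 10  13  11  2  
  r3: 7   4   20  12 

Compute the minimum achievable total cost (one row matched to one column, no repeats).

optimal assignment: row0→col1 (cost 4), row1→col2 (cost 3), row2→col3 (cost 2), row3→col0 (cost 7)
total = 4 + 3 + 2 + 7 = 16

Minimum assignment cost: 16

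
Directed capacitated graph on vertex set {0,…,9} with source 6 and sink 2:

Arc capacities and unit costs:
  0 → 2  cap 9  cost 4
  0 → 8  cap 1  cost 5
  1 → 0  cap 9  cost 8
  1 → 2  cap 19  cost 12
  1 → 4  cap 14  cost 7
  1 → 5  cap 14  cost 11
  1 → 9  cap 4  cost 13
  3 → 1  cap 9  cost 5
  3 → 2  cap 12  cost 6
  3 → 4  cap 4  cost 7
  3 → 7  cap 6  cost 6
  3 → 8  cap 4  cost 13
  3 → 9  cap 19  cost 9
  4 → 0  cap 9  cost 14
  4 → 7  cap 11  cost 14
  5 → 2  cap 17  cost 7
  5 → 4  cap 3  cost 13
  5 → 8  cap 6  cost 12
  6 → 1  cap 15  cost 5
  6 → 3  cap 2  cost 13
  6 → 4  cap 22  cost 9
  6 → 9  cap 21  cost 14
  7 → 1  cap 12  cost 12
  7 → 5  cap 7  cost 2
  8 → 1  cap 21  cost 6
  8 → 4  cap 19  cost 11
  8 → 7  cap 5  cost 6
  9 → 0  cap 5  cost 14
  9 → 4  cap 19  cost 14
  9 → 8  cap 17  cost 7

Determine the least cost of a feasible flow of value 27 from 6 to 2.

shortest-cost path #1: 6→1→2 push 15 @ unit cost 17 (adds 255)
shortest-cost path #2: 6→3→2 push 2 @ unit cost 19 (adds 38)
shortest-cost path #3: 6→4→0→2 push 9 @ unit cost 27 (adds 243)
shortest-cost path #4: 6→4→7→5→2 push 1 @ unit cost 32 (adds 32)
total cost = 568

Minimum cost for 27 units: 568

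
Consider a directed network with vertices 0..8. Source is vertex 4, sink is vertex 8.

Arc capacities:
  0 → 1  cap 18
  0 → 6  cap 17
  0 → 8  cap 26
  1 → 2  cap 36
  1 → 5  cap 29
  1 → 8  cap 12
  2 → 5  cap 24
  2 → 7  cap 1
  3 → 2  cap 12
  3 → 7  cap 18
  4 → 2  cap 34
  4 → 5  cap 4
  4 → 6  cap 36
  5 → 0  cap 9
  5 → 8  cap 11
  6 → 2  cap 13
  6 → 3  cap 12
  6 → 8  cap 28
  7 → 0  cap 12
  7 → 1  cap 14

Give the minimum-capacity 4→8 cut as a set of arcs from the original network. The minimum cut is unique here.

Min-cut arcs: {(2,7), (4,6), (5,0), (5,8)} (total capacity 57)

augment #1: 4→5→8 push 4
augment #2: 4→6→8 push 28
augment #3: 4→2→5→8 push 7
augment #4: 4→2→5→0→8 push 9
augment #5: 4→2→7→0→8 push 1
augment #6: 4→6→3→7→0→8 push 8
max flow = 57; residual-reachable set from 4 gives S-side
cut edges (S→T): {(2,7), (4,6), (5,0), (5,8)} total cap 57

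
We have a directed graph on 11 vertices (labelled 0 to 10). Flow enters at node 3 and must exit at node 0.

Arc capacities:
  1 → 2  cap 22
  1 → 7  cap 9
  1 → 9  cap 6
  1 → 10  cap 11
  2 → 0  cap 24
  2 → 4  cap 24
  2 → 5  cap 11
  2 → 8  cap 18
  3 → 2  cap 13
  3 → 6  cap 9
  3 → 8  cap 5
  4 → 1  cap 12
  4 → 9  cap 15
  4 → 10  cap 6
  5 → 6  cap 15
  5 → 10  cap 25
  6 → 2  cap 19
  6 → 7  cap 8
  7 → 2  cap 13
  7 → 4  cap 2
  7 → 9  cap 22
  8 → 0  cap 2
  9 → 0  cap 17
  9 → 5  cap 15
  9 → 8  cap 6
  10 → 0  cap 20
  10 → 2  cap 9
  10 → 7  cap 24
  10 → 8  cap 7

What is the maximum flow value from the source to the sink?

augment #1: 3→2→0 bottleneck 13, total now 13
augment #2: 3→8→0 bottleneck 2, total now 15
augment #3: 3→6→2→0 bottleneck 9, total now 24

Maximum flow value: 24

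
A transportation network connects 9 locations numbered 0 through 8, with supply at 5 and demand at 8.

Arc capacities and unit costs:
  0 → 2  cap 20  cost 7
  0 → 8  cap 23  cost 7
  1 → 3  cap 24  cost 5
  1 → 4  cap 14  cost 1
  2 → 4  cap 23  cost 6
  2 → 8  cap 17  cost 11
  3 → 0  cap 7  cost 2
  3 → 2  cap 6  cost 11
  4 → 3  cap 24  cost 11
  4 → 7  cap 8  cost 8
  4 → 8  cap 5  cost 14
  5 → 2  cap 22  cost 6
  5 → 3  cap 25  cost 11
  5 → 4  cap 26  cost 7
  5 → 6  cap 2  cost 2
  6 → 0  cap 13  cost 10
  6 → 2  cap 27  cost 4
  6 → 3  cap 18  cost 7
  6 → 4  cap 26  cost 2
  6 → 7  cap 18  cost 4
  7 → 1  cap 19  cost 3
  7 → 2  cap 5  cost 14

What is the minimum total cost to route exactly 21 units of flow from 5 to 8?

shortest-cost path #1: 5→2→8 push 17 @ unit cost 17 (adds 289)
shortest-cost path #2: 5→6→4→8 push 2 @ unit cost 18 (adds 36)
shortest-cost path #3: 5→3→0→8 push 2 @ unit cost 20 (adds 40)
total cost = 365

Minimum cost for 21 units: 365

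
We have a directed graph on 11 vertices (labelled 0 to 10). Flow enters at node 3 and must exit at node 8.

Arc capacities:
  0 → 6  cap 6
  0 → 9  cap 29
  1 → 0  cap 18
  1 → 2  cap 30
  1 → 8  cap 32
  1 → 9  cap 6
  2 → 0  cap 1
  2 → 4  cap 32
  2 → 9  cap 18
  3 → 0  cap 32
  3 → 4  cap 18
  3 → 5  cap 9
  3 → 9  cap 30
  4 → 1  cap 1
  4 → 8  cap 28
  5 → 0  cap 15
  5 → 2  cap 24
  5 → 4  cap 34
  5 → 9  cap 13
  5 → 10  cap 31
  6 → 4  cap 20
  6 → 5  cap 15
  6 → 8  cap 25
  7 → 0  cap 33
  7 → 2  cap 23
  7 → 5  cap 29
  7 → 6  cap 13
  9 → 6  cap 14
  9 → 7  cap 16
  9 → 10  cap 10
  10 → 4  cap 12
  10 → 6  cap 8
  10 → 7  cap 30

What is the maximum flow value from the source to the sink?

augment #1: 3→4→8 bottleneck 18, total now 18
augment #2: 3→0→6→8 bottleneck 6, total now 24
augment #3: 3→5→4→8 bottleneck 9, total now 33
augment #4: 3→9→6→8 bottleneck 14, total now 47
augment #5: 3→9→7→6→8 bottleneck 5, total now 52
augment #6: 3→9→10→4→8 bottleneck 1, total now 53
augment #7: 3→9→10→4→1→8 bottleneck 1, total now 54

Maximum flow value: 54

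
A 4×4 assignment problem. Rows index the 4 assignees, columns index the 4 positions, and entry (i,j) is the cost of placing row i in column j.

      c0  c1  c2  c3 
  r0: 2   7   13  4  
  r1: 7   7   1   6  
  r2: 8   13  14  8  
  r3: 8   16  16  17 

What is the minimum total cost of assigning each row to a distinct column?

optimal assignment: row0→col1 (cost 7), row1→col2 (cost 1), row2→col3 (cost 8), row3→col0 (cost 8)
total = 7 + 1 + 8 + 8 = 24

Minimum assignment cost: 24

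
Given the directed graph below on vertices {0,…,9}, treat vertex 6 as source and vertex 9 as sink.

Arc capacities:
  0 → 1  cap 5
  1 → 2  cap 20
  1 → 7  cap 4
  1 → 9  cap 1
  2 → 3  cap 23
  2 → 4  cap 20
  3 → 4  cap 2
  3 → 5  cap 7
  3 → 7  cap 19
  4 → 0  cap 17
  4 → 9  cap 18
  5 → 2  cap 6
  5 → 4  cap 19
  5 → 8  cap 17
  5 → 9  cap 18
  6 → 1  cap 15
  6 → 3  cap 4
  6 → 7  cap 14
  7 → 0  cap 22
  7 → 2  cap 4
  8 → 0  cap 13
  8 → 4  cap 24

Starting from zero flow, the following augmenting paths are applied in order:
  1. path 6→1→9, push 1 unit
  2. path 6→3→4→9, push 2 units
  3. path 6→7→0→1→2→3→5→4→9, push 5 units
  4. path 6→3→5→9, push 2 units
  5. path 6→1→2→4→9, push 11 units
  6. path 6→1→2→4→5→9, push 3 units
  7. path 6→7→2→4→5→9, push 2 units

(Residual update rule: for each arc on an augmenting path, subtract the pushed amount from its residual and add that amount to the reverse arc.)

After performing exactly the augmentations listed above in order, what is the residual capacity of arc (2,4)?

Residual capacity of (2,4): 4

after path 1 (6→1→9, push 1): res(2,4)=20
after path 2 (6→3→4→9, push 2): res(2,4)=20
after path 3 (6→7→0→1→2→3→5→4→9, push 5): res(2,4)=20
after path 4 (6→3→5→9, push 2): res(2,4)=20
after path 5 (6→1→2→4→9, push 11): res(2,4)=9
after path 6 (6→1→2→4→5→9, push 3): res(2,4)=6
after path 7 (6→7→2→4→5→9, push 2): res(2,4)=4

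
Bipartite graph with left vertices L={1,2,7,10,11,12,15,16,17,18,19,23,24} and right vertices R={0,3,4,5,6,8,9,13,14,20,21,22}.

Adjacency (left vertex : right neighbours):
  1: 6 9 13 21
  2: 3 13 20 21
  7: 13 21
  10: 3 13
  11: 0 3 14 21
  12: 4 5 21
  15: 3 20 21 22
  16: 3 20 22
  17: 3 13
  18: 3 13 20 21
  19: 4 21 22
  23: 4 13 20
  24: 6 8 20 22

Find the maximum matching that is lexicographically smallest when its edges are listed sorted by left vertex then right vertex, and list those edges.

Lex-smallest maximum matching: {(1,6), (2,3), (7,13), (11,0), (12,5), (15,20), (16,22), (18,21), (19,4), (24,8)}

|M| = 10 (so the lex-smallest maximum matching has 10 edges)
process left vertices in ascending order; for each, take the smallest-labelled available neighbour that still permits 10 edges overall, or leave it unmatched if none does
lex-smallest matching: {1-6, 2-3, 7-13, 11-0, 12-5, 15-20, 16-22, 18-21, 19-4, 24-8}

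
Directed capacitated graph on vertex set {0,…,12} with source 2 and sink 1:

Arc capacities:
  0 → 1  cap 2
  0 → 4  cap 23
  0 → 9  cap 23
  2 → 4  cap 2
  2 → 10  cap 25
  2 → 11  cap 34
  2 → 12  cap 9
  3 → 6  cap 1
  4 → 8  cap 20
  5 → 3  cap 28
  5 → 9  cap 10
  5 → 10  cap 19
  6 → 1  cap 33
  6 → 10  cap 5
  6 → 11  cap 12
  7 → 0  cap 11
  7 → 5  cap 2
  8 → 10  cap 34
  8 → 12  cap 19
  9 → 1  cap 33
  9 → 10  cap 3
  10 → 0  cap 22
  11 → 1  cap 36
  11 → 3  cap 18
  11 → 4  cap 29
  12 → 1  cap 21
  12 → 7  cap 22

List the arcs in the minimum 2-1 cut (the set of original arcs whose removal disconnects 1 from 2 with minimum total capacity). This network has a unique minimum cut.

augment #1: 2→11→1 push 34
augment #2: 2→12→1 push 9
augment #3: 2→10→0→1 push 2
augment #4: 2→4→8→12→1 push 2
augment #5: 2→10→0→9→1 push 20
max flow = 67; residual-reachable set from 2 gives S-side
cut edges (S→T): {(2,4), (2,11), (2,12), (10,0)} total cap 67

Min-cut arcs: {(2,4), (2,11), (2,12), (10,0)} (total capacity 67)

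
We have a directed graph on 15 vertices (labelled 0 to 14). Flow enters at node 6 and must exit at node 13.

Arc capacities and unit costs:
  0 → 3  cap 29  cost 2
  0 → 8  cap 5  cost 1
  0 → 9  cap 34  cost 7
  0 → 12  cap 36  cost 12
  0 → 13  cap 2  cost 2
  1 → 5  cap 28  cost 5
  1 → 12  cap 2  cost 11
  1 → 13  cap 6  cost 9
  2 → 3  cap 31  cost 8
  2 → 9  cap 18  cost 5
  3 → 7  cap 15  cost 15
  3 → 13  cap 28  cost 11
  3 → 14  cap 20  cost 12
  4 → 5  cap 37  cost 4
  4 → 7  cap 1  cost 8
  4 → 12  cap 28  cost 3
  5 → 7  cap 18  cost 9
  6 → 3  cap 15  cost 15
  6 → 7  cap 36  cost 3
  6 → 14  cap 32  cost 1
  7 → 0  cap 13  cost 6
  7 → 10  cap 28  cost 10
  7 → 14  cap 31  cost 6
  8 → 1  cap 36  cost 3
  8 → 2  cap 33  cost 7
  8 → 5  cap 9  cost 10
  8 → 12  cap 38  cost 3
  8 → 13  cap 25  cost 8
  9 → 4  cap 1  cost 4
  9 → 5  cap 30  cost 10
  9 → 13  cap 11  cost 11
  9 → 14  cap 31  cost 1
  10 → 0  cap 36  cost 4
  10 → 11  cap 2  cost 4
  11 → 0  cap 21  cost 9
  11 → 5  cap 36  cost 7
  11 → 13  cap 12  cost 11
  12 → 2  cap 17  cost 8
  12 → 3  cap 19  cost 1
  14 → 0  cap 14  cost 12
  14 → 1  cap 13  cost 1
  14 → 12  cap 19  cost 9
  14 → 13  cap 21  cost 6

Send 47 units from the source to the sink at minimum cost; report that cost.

shortest-cost path #1: 6→14→13 push 21 @ unit cost 7 (adds 147)
shortest-cost path #2: 6→7→0→13 push 2 @ unit cost 11 (adds 22)
shortest-cost path #3: 6→14→1→13 push 6 @ unit cost 11 (adds 66)
shortest-cost path #4: 6→7→0→8→13 push 5 @ unit cost 18 (adds 90)
shortest-cost path #5: 6→7→0→3→13 push 6 @ unit cost 22 (adds 132)
shortest-cost path #6: 6→14→12→3→13 push 5 @ unit cost 22 (adds 110)
shortest-cost path #7: 6→3→13 push 2 @ unit cost 26 (adds 52)
total cost = 619

Minimum cost for 47 units: 619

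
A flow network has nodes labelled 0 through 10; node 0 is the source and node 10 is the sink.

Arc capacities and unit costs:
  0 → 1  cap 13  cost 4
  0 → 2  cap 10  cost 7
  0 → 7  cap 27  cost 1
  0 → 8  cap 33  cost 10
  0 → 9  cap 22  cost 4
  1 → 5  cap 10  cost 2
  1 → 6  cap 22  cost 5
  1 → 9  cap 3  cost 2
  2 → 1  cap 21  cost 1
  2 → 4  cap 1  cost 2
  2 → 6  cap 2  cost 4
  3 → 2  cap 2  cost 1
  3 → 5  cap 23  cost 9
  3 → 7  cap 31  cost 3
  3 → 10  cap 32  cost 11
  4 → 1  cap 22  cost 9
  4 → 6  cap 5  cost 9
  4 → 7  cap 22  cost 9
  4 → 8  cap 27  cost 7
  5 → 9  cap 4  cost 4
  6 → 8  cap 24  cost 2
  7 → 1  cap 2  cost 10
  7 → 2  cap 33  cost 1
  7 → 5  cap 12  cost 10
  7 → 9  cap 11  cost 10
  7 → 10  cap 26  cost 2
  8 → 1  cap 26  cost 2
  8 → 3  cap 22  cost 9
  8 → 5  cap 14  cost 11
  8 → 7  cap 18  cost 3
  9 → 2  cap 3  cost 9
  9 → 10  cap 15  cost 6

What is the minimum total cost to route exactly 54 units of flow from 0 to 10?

shortest-cost path #1: 0→7→10 push 26 @ unit cost 3 (adds 78)
shortest-cost path #2: 0→9→10 push 15 @ unit cost 10 (adds 150)
shortest-cost path #3: 0→7→2→6→8→3→10 push 1 @ unit cost 28 (adds 28)
shortest-cost path #4: 0→8→3→10 push 12 @ unit cost 30 (adds 360)
total cost = 616

Minimum cost for 54 units: 616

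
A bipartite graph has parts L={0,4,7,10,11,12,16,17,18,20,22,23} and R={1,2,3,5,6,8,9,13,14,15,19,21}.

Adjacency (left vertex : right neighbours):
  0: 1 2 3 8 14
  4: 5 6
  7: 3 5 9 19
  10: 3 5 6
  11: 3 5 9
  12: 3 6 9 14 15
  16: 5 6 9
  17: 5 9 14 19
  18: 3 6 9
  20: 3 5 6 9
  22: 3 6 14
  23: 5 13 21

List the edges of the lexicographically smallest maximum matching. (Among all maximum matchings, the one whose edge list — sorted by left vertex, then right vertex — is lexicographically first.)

Lex-smallest maximum matching: {(0,1), (4,5), (7,3), (10,6), (11,9), (12,15), (17,19), (22,14), (23,13)}

|M| = 9 (so the lex-smallest maximum matching has 9 edges)
process left vertices in ascending order; for each, take the smallest-labelled available neighbour that still permits 9 edges overall, or leave it unmatched if none does
lex-smallest matching: {0-1, 4-5, 7-3, 10-6, 11-9, 12-15, 17-19, 22-14, 23-13}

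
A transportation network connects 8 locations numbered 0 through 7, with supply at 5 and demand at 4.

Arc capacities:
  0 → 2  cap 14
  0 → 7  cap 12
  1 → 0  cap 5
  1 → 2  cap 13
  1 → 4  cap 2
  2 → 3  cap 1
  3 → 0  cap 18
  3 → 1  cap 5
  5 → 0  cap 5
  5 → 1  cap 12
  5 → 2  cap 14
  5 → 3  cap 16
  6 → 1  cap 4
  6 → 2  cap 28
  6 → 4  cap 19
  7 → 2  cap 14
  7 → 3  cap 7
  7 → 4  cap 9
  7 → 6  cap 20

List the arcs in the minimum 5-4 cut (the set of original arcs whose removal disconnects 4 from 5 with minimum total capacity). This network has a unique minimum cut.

Min-cut arcs: {(0,7), (1,4)} (total capacity 14)

augment #1: 5→1→4 push 2
augment #2: 5→0→7→4 push 5
augment #3: 5→1→0→7→4 push 4
augment #4: 5→1→0→7→6→4 push 1
augment #5: 5→3→0→7→6→4 push 2
max flow = 14; residual-reachable set from 5 gives S-side
cut edges (S→T): {(0,7), (1,4)} total cap 14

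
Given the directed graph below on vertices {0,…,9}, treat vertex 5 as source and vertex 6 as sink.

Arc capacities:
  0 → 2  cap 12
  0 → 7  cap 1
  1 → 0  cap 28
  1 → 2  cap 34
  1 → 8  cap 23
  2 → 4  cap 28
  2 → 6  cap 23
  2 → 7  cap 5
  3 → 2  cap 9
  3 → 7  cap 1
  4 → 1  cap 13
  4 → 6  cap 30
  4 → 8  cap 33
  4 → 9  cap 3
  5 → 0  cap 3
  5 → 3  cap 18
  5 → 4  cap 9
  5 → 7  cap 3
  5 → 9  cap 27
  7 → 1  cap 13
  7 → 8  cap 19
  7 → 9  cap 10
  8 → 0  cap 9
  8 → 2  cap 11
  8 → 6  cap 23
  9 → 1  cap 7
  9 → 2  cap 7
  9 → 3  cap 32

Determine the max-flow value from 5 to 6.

Maximum flow value: 39

augment #1: 5→4→6 bottleneck 9, total now 9
augment #2: 5→0→2→6 bottleneck 3, total now 12
augment #3: 5→3→2→6 bottleneck 9, total now 21
augment #4: 5→7→8→6 bottleneck 3, total now 24
augment #5: 5→9→2→6 bottleneck 7, total now 31
augment #6: 5→3→7→8→6 bottleneck 1, total now 32
augment #7: 5→9→1→2→6 bottleneck 4, total now 36
augment #8: 5→9→1→8→6 bottleneck 3, total now 39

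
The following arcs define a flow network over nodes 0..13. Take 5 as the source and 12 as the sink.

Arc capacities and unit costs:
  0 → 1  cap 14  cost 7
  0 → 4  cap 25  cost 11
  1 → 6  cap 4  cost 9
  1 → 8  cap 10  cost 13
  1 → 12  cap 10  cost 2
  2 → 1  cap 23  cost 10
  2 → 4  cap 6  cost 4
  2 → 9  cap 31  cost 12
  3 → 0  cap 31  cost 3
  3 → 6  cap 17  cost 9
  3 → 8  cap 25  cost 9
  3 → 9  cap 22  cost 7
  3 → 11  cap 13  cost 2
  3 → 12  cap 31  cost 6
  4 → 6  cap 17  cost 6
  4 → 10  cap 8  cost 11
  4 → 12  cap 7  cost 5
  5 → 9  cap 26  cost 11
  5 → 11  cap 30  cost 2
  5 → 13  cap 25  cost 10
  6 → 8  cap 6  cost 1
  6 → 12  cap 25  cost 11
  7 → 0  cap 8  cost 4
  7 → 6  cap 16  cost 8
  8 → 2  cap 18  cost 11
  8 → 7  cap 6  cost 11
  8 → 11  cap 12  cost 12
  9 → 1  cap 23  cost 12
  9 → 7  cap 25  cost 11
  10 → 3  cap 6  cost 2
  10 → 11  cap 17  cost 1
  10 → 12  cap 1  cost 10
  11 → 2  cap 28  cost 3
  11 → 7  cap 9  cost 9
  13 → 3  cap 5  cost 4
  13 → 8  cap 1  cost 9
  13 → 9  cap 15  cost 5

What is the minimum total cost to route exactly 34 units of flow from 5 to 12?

shortest-cost path #1: 5→11→2→4→12 push 6 @ unit cost 14 (adds 84)
shortest-cost path #2: 5→11→2→1→12 push 10 @ unit cost 17 (adds 170)
shortest-cost path #3: 5→13→3→12 push 5 @ unit cost 20 (adds 100)
shortest-cost path #4: 5→11→7→6→12 push 9 @ unit cost 30 (adds 270)
shortest-cost path #5: 5→11→2→1→6→12 push 4 @ unit cost 35 (adds 140)
total cost = 764

Minimum cost for 34 units: 764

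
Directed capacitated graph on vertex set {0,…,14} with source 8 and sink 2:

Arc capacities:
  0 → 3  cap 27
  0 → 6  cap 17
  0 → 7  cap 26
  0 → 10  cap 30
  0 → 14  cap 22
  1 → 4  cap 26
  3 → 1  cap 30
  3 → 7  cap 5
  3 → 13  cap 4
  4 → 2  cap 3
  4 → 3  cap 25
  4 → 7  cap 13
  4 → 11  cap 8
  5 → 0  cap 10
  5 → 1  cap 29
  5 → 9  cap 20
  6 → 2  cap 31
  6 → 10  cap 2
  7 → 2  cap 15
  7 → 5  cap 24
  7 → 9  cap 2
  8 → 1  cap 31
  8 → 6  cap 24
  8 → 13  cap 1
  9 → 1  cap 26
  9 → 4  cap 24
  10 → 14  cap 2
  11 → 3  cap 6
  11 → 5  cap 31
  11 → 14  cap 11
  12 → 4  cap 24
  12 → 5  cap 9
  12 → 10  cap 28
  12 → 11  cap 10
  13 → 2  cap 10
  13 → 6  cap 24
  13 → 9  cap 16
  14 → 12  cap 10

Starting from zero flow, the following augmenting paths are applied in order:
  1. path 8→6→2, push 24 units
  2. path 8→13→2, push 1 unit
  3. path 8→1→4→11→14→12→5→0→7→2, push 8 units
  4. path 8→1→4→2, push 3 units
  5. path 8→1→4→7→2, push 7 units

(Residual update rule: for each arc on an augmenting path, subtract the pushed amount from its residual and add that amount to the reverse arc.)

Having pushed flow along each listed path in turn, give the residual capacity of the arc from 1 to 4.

Residual capacity of (1,4): 8

after path 1 (8→6→2, push 24): res(1,4)=26
after path 2 (8→13→2, push 1): res(1,4)=26
after path 3 (8→1→4→11→14→12→5→0→7→2, push 8): res(1,4)=18
after path 4 (8→1→4→2, push 3): res(1,4)=15
after path 5 (8→1→4→7→2, push 7): res(1,4)=8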